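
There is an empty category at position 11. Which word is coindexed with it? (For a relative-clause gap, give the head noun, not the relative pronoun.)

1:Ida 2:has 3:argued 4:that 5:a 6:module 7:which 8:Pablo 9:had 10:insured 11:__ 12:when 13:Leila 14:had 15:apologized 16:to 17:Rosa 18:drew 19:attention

The gap at 11 is the object of "insured", inside a relative clause.
The relative pronoun is "which" (word 7); it is bound by the head noun immediately before it.
Its filler is the head noun "module", at word 6.

6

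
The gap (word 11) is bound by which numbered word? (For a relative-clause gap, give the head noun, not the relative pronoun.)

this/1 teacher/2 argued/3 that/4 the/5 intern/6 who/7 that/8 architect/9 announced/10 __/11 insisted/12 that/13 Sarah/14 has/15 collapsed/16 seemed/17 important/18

The gap at 11 is the subject of "insisted", inside a relative clause.
The relative pronoun is "who" (word 7); it is bound by the head noun immediately before it.
Its filler is the head noun "intern", at word 6.

6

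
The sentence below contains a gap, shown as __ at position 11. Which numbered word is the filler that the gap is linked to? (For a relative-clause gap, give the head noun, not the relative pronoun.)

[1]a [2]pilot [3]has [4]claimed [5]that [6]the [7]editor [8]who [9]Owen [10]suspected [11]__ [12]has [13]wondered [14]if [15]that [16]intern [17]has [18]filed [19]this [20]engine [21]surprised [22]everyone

7

The gap at 11 is the subject of "wondered", inside a relative clause.
The relative pronoun is "who" (word 8); it is bound by the head noun immediately before it.
Its filler is the head noun "editor", at word 7.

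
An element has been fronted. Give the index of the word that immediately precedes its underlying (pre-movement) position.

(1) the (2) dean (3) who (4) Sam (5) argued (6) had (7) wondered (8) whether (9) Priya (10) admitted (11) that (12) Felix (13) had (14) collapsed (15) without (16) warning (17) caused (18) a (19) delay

The displaced element is "the dean" (word 2).
It is linked across 1 clause boundary (Ø).
It functions as the subject of "wondered", so the gap sits immediately after word 5 ("argued").
Base order: Sam argued the dean had wondered whether Priya admitted that Felix had collapsed without warning.

5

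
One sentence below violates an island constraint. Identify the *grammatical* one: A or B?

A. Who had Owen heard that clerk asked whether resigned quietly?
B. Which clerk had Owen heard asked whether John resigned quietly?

B

In A, the wh-phrase is extracted from inside a wh-island (introduced by "whether"), which blocks movement.
In B, the extraction path crosses only that-complement boundaries, which are transparent.
So B is grammatical.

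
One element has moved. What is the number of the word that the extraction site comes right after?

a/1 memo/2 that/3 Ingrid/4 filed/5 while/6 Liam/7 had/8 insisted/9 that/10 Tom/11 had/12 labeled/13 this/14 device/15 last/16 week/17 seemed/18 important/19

The displaced element is "a memo" (word 2).
It functions as the direct object of "filed", so the gap sits immediately after word 5 ("filed").
Base order: Ingrid filed a memo while Liam had insisted that Tom had labeled this device last week.

5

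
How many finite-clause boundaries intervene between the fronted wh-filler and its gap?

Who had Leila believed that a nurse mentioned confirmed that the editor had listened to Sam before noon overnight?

"who" is extracted from the subject of "confirmed".
Boundaries crossed, outermost first: [that], [Ø] — 2 in total.

2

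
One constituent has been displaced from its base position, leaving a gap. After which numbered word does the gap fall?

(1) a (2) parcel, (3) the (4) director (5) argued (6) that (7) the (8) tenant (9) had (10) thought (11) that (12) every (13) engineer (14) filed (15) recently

14

The displaced element is "a parcel" (word 2).
It is linked across 2 clause boundaries (that → that).
It functions as the direct object of "filed", so the gap sits immediately after word 14 ("filed").
Base order: The director argued that the tenant had thought that every engineer filed a parcel recently.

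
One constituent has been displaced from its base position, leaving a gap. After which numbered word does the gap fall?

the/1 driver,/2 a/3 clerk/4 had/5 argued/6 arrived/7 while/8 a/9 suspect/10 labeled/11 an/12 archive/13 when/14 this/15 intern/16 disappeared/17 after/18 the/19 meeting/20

6

The displaced element is "the driver" (word 2).
It is linked across 1 clause boundary (Ø).
It functions as the subject of "arrived", so the gap sits immediately after word 6 ("argued").
Base order: A clerk had argued that the driver arrived while a suspect labeled an archive when this intern disappeared after the meeting.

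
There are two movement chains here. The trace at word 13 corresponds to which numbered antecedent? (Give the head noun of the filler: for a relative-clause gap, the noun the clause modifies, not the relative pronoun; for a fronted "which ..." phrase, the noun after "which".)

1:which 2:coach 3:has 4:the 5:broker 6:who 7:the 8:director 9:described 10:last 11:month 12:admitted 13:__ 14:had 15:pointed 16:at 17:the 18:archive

2

The marked gap is the subject of "pointed".
Its filler is the fronted wh-phrase "which coach", at word 2.
(The other dependency links word 5 to a gap after word 9.)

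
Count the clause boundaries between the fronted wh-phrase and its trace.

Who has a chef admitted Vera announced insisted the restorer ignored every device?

"who" is extracted from the subject of "insisted".
Boundaries crossed, outermost first: [Ø], [Ø] — 2 in total.

2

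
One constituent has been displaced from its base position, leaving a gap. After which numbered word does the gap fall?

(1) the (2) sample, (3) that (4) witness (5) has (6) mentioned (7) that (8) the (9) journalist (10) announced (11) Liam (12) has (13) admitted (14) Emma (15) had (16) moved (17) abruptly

16

The displaced element is "the sample" (word 2).
It is linked across 3 clause boundaries (that → Ø → Ø).
It functions as the direct object of "moved", so the gap sits immediately after word 16 ("moved").
Base order: That witness has mentioned that the journalist announced Liam has admitted Emma had moved the sample abruptly.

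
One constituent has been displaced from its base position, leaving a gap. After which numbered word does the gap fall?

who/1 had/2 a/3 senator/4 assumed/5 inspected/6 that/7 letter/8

The displaced element is "who" (word 1).
It is linked across 1 clause boundary (Ø).
It functions as the subject of "inspected", so the gap sits immediately after word 5 ("assumed").
Base order: A senator had assumed that who inspected that letter.

5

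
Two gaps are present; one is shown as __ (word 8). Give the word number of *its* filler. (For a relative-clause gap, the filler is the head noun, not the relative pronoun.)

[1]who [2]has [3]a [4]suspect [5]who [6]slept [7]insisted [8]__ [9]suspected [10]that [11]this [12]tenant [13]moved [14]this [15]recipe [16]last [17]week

The marked gap is the subject of "suspected".
Its filler is the fronted wh-phrase "who", at word 1.
(The other dependency links word 4 to a gap after word 5.)

1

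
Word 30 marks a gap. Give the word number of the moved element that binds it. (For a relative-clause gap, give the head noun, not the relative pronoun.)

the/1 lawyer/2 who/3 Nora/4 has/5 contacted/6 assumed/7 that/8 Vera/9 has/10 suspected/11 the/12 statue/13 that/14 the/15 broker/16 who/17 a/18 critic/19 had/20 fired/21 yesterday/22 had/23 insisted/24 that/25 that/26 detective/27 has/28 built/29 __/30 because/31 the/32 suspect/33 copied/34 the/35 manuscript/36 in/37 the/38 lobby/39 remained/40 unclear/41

The gap at 30 is the object of "built", inside a relative clause.
The relative pronoun is "that" (word 14); it is bound by the head noun immediately before it.
Its filler is the head noun "statue", at word 13.

13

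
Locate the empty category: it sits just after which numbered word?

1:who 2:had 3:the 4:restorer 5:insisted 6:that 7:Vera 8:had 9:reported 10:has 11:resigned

9

The displaced element is "who" (word 1).
It is linked across 2 clause boundaries (that → Ø).
It functions as the subject of "resigned", so the gap sits immediately after word 9 ("reported").
Base order: The restorer had insisted that Vera had reported that who has resigned.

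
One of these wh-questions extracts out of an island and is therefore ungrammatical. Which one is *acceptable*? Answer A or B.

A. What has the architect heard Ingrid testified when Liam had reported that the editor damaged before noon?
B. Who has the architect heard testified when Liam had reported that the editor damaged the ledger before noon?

In A, the wh-phrase is extracted from inside an adjunct island (introduced by "when"), which blocks movement.
In B, the extraction path crosses only that-complement boundaries, which are transparent.
So B is grammatical.

B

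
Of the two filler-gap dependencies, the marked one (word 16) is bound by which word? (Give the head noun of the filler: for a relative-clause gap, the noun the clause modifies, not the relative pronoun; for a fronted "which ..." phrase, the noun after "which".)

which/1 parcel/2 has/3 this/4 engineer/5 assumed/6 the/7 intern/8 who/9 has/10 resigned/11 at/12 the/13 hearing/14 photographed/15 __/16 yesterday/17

The marked gap is the direct object of "photographed".
Its filler is the fronted wh-phrase "which parcel", at word 2.
(The other dependency links word 8 to a gap after word 9.)

2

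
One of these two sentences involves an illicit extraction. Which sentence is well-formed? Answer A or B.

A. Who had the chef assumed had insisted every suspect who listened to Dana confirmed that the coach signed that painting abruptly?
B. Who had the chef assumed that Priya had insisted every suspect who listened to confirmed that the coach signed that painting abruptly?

In B, the wh-phrase is extracted from inside a complex-NP island (relative clause) (introduced by "who"), which blocks movement.
In A, the extraction path crosses only that-complement boundaries, which are transparent.
So A is grammatical.

A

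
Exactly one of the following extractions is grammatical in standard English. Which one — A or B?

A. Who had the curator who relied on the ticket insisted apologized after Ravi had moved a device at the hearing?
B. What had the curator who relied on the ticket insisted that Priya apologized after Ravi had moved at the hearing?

A

In B, the wh-phrase is extracted from inside an adjunct island (introduced by "after"), which blocks movement.
In A, the extraction path crosses only that-complement boundaries, which are transparent.
So A is grammatical.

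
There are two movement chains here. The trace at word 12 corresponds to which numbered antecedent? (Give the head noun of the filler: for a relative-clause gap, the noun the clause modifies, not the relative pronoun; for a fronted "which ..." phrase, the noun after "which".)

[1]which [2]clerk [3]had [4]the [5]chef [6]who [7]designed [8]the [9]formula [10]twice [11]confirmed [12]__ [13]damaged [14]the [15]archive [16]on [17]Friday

2

The marked gap is the subject of "damaged".
Its filler is the fronted wh-phrase "which clerk", at word 2.
(The other dependency links word 5 to a gap after word 6.)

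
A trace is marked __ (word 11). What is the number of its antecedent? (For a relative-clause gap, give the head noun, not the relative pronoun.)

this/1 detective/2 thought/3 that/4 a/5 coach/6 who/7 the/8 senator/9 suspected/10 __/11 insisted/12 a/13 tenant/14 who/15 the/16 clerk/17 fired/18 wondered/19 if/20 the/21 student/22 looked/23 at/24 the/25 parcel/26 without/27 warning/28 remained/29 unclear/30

The gap at 11 is the subject of "insisted", inside a relative clause.
The relative pronoun is "who" (word 7); it is bound by the head noun immediately before it.
Its filler is the head noun "coach", at word 6.

6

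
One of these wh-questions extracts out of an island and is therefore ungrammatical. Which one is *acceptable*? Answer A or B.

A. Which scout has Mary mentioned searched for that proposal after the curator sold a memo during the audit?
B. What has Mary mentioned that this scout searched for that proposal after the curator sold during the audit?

A

In B, the wh-phrase is extracted from inside an adjunct island (introduced by "after"), which blocks movement.
In A, the extraction path crosses only that-complement boundaries, which are transparent.
So A is grammatical.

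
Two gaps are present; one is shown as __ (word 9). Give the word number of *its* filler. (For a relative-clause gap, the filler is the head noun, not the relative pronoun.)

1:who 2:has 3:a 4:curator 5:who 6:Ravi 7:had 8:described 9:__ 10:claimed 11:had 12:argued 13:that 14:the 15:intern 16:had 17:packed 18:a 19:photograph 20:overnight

4

The marked gap is inside the relative clause, the direct object of "described".
Its filler is the head noun "curator" (via "who"), at word 4.
(The other dependency links word 1 to a gap after word 10.)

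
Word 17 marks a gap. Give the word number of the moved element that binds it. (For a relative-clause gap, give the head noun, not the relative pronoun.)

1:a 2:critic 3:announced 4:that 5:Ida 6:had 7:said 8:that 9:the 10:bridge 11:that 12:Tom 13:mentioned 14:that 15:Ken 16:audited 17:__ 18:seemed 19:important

10

The gap at 17 is the object of "audited", inside a relative clause.
The relative pronoun is "that" (word 11); it is bound by the head noun immediately before it.
Its filler is the head noun "bridge", at word 10.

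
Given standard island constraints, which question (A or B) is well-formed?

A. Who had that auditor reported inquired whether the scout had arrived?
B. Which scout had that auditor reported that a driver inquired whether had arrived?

In B, the wh-phrase is extracted from inside a wh-island (introduced by "whether"), which blocks movement.
In A, the extraction path crosses only that-complement boundaries, which are transparent.
So A is grammatical.

A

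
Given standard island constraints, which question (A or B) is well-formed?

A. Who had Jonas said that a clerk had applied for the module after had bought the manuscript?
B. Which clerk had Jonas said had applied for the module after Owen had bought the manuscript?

In A, the wh-phrase is extracted from inside an adjunct island (introduced by "after"), which blocks movement.
In B, the extraction path crosses only that-complement boundaries, which are transparent.
So B is grammatical.

B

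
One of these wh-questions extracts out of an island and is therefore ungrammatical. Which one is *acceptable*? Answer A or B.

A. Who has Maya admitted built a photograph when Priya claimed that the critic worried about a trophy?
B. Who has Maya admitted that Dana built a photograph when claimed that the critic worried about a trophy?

In B, the wh-phrase is extracted from inside an adjunct island (introduced by "when"), which blocks movement.
In A, the extraction path crosses only that-complement boundaries, which are transparent.
So A is grammatical.

A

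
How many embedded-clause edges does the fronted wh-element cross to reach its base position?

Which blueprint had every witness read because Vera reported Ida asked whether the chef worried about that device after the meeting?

0

"which blueprint" originates inside the matrix clause — no clause boundary is crossed.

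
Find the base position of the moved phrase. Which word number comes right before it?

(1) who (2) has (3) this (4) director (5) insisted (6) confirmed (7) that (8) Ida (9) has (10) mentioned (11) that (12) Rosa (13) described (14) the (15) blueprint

5

The displaced element is "who" (word 1).
It is linked across 1 clause boundary (Ø).
It functions as the subject of "confirmed", so the gap sits immediately after word 5 ("insisted").
Base order: This director has insisted that who confirmed that Ida has mentioned that Rosa described the blueprint.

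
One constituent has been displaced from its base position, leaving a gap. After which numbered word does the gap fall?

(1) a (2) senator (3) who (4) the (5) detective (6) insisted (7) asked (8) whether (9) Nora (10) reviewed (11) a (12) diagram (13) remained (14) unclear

The displaced element is "a senator" (word 2).
It is linked across 1 clause boundary (Ø).
It functions as the subject of "asked", so the gap sits immediately after word 6 ("insisted").
Base order: The detective insisted that a senator asked whether Nora reviewed a diagram.

6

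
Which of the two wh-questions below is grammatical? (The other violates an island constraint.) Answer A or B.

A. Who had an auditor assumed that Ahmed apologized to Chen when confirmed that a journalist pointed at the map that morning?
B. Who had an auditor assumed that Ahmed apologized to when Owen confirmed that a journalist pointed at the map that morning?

B

In A, the wh-phrase is extracted from inside an adjunct island (introduced by "when"), which blocks movement.
In B, the extraction path crosses only that-complement boundaries, which are transparent.
So B is grammatical.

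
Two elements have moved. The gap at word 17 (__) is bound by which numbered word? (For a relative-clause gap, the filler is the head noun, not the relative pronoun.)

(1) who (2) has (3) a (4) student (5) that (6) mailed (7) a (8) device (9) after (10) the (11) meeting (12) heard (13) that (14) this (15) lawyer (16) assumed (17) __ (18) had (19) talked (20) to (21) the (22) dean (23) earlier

1

The marked gap is the subject of "talked".
Its filler is the fronted wh-phrase "who", at word 1.
(The other dependency links word 4 to a gap after word 5.)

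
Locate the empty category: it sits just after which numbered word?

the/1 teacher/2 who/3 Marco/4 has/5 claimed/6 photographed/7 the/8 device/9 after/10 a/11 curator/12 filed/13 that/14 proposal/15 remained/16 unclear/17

6

The displaced element is "the teacher" (word 2).
It is linked across 1 clause boundary (Ø).
It functions as the subject of "photographed", so the gap sits immediately after word 6 ("claimed").
Base order: Marco has claimed the teacher photographed the device after a curator filed that proposal.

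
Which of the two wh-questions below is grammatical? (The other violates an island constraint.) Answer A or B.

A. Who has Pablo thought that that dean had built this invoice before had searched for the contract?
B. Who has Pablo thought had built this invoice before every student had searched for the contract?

B

In A, the wh-phrase is extracted from inside an adjunct island (introduced by "before"), which blocks movement.
In B, the extraction path crosses only that-complement boundaries, which are transparent.
So B is grammatical.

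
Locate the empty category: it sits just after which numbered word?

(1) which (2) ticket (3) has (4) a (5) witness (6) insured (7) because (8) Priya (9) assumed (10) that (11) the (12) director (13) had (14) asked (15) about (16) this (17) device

6

The displaced element is "which ticket" (word 2).
It functions as the direct object of "insured", so the gap sits immediately after word 6 ("insured").
Base order: A witness has insured which ticket because Priya assumed that the director had asked about this device.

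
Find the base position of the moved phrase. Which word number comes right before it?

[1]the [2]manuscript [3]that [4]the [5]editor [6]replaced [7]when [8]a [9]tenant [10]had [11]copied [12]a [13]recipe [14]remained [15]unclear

The displaced element is "the manuscript" (word 2).
It functions as the direct object of "replaced", so the gap sits immediately after word 6 ("replaced").
Base order: The editor replaced the manuscript when a tenant had copied a recipe.

6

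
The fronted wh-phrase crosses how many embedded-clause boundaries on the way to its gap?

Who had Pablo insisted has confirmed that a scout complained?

"who" is extracted from the subject of "confirmed".
Boundaries crossed, outermost first: [Ø] — 1 in total.

1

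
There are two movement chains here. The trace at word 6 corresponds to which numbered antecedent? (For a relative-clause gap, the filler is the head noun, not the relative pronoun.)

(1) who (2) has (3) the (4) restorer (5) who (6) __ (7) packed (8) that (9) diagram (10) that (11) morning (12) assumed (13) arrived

4

The marked gap is inside the relative clause, the subject of "packed".
Its filler is the head noun "restorer" (via "who"), at word 4.
(The other dependency links word 1 to a gap after word 12.)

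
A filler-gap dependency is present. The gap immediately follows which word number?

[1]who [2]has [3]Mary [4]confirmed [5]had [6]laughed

4

The displaced element is "who" (word 1).
It is linked across 1 clause boundary (Ø).
It functions as the subject of "laughed", so the gap sits immediately after word 4 ("confirmed").
Base order: Mary has confirmed who had laughed.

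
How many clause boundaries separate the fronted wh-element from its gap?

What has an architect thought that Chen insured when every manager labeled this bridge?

1

"what" is extracted from the object of "insured".
Boundaries crossed, outermost first: [that] — 1 in total.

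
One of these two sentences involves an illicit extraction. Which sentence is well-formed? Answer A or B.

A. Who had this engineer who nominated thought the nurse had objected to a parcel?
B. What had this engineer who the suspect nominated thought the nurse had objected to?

In A, the wh-phrase is extracted from inside a complex-NP island (relative clause) (introduced by "who"), which blocks movement.
In B, the extraction path crosses only that-complement boundaries, which are transparent.
So B is grammatical.

B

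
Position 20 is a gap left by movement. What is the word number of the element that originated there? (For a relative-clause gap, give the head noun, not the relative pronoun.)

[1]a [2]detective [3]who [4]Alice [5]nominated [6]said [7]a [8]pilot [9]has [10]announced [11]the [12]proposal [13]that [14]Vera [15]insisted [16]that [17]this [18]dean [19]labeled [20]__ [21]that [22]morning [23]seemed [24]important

12

The gap at 20 is the object of "labeled", inside a relative clause.
The relative pronoun is "that" (word 13); it is bound by the head noun immediately before it.
Its filler is the head noun "proposal", at word 12.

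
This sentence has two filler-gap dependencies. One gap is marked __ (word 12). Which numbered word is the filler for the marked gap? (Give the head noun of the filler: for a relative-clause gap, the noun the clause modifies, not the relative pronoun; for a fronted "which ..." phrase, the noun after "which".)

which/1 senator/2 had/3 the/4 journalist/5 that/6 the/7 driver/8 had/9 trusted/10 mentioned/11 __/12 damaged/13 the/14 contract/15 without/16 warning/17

2

The marked gap is the subject of "damaged".
Its filler is the fronted wh-phrase "which senator", at word 2.
(The other dependency links word 5 to a gap after word 10.)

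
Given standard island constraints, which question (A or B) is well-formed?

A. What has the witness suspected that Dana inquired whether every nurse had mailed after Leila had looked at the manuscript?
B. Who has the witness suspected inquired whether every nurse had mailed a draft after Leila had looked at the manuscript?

In A, the wh-phrase is extracted from inside a wh-island (introduced by "whether"), which blocks movement.
In B, the extraction path crosses only that-complement boundaries, which are transparent.
So B is grammatical.

B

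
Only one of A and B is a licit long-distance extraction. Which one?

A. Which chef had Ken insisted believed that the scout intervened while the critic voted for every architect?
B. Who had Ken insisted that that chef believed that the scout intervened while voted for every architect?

A

In B, the wh-phrase is extracted from inside an adjunct island (introduced by "while"), which blocks movement.
In A, the extraction path crosses only that-complement boundaries, which are transparent.
So A is grammatical.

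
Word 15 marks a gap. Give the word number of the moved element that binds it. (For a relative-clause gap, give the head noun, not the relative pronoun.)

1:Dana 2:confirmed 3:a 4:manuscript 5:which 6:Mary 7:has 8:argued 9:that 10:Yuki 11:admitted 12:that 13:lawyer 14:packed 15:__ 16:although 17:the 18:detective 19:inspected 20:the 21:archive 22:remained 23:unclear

4

The gap at 15 is the object of "packed", inside a relative clause.
The relative pronoun is "which" (word 5); it is bound by the head noun immediately before it.
Its filler is the head noun "manuscript", at word 4.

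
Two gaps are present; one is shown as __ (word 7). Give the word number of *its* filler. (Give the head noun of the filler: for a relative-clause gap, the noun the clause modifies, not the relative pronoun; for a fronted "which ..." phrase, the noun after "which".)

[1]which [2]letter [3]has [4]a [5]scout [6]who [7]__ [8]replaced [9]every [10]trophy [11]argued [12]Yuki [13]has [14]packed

5

The marked gap is inside the relative clause, the subject of "replaced".
Its filler is the head noun "scout" (via "who"), at word 5.
(The other dependency links word 2 to a gap after word 14.)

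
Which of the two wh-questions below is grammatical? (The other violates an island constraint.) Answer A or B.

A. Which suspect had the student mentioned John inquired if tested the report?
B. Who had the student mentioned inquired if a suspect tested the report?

B

In A, the wh-phrase is extracted from inside a wh-island (introduced by "if"), which blocks movement.
In B, the extraction path crosses only that-complement boundaries, which are transparent.
So B is grammatical.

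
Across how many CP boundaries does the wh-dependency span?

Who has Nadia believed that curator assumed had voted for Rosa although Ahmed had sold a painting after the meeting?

"who" is extracted from the subject of "voted".
Boundaries crossed, outermost first: [Ø], [Ø] — 2 in total.

2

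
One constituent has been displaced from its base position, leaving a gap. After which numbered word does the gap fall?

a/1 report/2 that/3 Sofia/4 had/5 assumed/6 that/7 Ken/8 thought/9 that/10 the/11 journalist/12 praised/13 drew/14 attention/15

13

The displaced element is "a report" (word 2).
It is linked across 2 clause boundaries (that → that).
It functions as the direct object of "praised", so the gap sits immediately after word 13 ("praised").
Base order: Sofia had assumed that Ken thought that the journalist praised a report.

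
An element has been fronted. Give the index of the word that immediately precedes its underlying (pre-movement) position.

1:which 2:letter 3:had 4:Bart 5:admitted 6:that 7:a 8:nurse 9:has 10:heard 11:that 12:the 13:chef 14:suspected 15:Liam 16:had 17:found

17

The displaced element is "which letter" (word 2).
It is linked across 3 clause boundaries (that → that → Ø).
It functions as the direct object of "found", so the gap sits immediately after word 17 ("found").
Base order: Bart had admitted that a nurse has heard that the chef suspected Liam had found which letter.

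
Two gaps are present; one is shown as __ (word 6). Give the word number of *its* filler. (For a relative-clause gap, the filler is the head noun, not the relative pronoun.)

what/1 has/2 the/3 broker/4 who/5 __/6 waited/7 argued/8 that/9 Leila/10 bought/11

The marked gap is inside the relative clause, the subject of "waited".
Its filler is the head noun "broker" (via "who"), at word 4.
(The other dependency links word 1 to a gap after word 11.)

4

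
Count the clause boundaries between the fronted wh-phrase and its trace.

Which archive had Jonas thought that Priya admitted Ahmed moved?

"which archive" is extracted from the object of "moved".
Boundaries crossed, outermost first: [that], [Ø] — 2 in total.

2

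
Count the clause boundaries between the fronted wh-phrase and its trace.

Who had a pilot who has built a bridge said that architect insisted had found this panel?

2

"who" is extracted from the subject of "found".
Boundaries crossed, outermost first: [Ø], [Ø] — 2 in total.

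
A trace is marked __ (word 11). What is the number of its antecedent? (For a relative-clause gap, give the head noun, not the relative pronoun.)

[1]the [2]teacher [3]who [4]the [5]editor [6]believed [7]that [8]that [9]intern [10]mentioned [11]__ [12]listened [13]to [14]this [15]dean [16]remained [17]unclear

2

The gap at 11 is the subject of "listened", inside a relative clause.
The relative pronoun is "who" (word 3); it is bound by the head noun immediately before it.
Its filler is the head noun "teacher", at word 2.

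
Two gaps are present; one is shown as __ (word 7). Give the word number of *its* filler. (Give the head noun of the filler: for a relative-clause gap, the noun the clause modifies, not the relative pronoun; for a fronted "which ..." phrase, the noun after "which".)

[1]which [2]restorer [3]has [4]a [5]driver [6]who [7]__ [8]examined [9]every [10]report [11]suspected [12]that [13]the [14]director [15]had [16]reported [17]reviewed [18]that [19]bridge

5

The marked gap is inside the relative clause, the subject of "examined".
Its filler is the head noun "driver" (via "who"), at word 5.
(The other dependency links word 2 to a gap after word 16.)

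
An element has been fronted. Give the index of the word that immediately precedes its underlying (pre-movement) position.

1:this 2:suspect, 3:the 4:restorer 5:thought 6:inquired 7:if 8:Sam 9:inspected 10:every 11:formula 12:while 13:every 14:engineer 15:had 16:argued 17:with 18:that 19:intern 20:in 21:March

5

The displaced element is "this suspect" (word 2).
It is linked across 1 clause boundary (Ø).
It functions as the subject of "inquired", so the gap sits immediately after word 5 ("thought").
Base order: The restorer thought that this suspect inquired if Sam inspected every formula while every engineer had argued with that intern in March.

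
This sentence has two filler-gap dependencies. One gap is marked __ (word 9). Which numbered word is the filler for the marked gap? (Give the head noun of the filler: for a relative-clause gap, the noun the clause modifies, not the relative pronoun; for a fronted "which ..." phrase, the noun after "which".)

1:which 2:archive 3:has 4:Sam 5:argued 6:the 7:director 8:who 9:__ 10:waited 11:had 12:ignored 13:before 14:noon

7

The marked gap is inside the relative clause, the subject of "waited".
Its filler is the head noun "director" (via "who"), at word 7.
(The other dependency links word 2 to a gap after word 12.)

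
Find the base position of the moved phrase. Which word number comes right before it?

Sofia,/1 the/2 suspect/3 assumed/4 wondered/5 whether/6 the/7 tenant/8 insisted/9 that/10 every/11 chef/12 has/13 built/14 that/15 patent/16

4

The displaced element is "Sofia" (word 1).
It is linked across 1 clause boundary (Ø).
It functions as the subject of "wondered", so the gap sits immediately after word 4 ("assumed").
Base order: The suspect assumed that Sofia wondered whether the tenant insisted that every chef has built that patent.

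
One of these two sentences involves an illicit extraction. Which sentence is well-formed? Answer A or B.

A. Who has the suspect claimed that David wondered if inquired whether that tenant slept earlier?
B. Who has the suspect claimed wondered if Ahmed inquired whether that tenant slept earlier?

In A, the wh-phrase is extracted from inside a wh-island (introduced by "if"), which blocks movement.
In B, the extraction path crosses only that-complement boundaries, which are transparent.
So B is grammatical.

B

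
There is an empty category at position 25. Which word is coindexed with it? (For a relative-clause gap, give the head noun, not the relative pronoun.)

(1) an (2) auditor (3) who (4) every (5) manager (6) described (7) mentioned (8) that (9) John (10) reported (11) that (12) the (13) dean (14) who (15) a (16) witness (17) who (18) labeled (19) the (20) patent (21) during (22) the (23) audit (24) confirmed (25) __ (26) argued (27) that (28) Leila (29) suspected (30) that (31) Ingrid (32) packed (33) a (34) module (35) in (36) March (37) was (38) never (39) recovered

The gap at 25 is the subject of "argued", inside a relative clause.
The relative pronoun is "who" (word 14); it is bound by the head noun immediately before it.
Its filler is the head noun "dean", at word 13.

13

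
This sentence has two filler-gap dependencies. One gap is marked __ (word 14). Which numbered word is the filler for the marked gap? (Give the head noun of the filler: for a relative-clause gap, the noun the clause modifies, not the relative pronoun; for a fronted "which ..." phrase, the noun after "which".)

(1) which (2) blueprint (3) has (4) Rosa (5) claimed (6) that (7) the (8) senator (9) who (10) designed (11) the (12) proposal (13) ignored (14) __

2

The marked gap is the direct object of "ignored".
Its filler is the fronted wh-phrase "which blueprint", at word 2.
(The other dependency links word 8 to a gap after word 9.)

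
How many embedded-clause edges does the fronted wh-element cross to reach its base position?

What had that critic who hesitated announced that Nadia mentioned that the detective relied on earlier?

"what" is extracted from the PP object of "relied".
Boundaries crossed, outermost first: [that], [that] — 2 in total.

2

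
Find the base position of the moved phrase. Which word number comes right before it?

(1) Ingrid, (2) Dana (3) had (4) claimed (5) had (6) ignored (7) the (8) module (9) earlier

4

The displaced element is "Ingrid" (word 1).
It is linked across 1 clause boundary (Ø).
It functions as the subject of "ignored", so the gap sits immediately after word 4 ("claimed").
Base order: Dana had claimed Ingrid had ignored the module earlier.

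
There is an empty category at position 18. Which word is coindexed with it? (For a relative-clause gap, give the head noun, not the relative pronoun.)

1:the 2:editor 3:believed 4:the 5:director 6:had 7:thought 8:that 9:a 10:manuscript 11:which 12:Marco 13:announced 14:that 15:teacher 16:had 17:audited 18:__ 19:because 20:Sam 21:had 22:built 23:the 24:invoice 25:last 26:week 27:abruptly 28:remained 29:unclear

The gap at 18 is the object of "audited", inside a relative clause.
The relative pronoun is "which" (word 11); it is bound by the head noun immediately before it.
Its filler is the head noun "manuscript", at word 10.

10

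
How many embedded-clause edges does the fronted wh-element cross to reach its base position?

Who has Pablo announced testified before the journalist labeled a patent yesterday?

1

"who" is extracted from the subject of "testified".
Boundaries crossed, outermost first: [Ø] — 1 in total.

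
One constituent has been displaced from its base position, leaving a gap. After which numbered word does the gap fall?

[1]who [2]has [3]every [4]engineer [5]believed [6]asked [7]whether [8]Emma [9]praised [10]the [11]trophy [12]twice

The displaced element is "who" (word 1).
It is linked across 1 clause boundary (Ø).
It functions as the subject of "asked", so the gap sits immediately after word 5 ("believed").
Base order: Every engineer has believed that who asked whether Emma praised the trophy twice.

5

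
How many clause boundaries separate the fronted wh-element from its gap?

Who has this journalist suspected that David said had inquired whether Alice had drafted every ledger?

2

"who" is extracted from the subject of "inquired".
Boundaries crossed, outermost first: [that], [Ø] — 2 in total.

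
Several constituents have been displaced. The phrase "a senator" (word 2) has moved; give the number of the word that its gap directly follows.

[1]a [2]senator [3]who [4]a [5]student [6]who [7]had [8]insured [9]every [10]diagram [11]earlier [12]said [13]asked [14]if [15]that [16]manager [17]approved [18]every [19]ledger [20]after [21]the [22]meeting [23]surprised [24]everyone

The displaced element is "a senator" (word 2).
It is linked across 1 clause boundary (Ø).
It functions as the subject of "asked", so the gap sits immediately after word 12 ("said").
Base order: A student who had insured every diagram earlier said that a senator asked if that manager approved every ledger after the meeting.

12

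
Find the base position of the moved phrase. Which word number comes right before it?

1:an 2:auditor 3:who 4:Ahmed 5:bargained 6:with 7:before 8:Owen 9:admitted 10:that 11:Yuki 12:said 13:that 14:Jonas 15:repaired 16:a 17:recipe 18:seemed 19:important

6

The displaced element is "an auditor" (word 2).
It functions as the object of the preposition "with" of "bargained", so the gap sits immediately after word 6 ("with").
Base order: Ahmed bargained with an auditor before Owen admitted that Yuki said that Jonas repaired a recipe.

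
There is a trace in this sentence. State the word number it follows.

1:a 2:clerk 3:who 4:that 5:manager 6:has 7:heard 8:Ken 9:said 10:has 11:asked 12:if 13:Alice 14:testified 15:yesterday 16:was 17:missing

The displaced element is "a clerk" (word 2).
It is linked across 2 clause boundaries (Ø → Ø).
It functions as the subject of "asked", so the gap sits immediately after word 9 ("said").
Base order: That manager has heard Ken said that a clerk has asked if Alice testified yesterday.

9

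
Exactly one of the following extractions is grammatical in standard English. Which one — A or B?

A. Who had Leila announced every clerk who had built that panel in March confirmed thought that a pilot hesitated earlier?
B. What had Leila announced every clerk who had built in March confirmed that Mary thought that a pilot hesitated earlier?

In B, the wh-phrase is extracted from inside a complex-NP island (relative clause) (introduced by "who"), which blocks movement.
In A, the extraction path crosses only that-complement boundaries, which are transparent.
So A is grammatical.

A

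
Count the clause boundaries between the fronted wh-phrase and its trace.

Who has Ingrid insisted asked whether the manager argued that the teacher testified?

1

"who" is extracted from the subject of "asked".
Boundaries crossed, outermost first: [Ø] — 1 in total.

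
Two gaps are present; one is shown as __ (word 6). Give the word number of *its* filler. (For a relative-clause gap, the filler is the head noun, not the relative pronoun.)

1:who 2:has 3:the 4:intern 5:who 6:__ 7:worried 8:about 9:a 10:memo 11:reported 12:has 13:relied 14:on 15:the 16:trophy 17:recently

The marked gap is inside the relative clause, the subject of "worried".
Its filler is the head noun "intern" (via "who"), at word 4.
(The other dependency links word 1 to a gap after word 11.)

4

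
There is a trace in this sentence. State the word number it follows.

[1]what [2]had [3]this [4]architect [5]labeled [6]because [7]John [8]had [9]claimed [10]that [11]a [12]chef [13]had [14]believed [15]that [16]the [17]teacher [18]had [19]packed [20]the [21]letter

The displaced element is "what" (word 1).
It functions as the direct object of "labeled", so the gap sits immediately after word 5 ("labeled").
Base order: This architect had labeled what because John had claimed that a chef had believed that the teacher had packed the letter.

5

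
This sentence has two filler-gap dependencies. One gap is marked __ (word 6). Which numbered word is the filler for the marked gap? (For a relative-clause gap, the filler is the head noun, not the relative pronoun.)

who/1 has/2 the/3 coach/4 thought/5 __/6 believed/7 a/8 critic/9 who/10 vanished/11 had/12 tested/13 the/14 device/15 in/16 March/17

The marked gap is the subject of "believed".
Its filler is the fronted wh-phrase "who", at word 1.
(The other dependency links word 9 to a gap after word 10.)

1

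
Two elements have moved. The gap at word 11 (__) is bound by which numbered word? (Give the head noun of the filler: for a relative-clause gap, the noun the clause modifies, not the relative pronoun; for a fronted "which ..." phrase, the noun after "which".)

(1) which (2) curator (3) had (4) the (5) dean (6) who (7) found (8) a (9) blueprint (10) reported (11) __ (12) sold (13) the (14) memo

The marked gap is the subject of "sold".
Its filler is the fronted wh-phrase "which curator", at word 2.
(The other dependency links word 5 to a gap after word 6.)

2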